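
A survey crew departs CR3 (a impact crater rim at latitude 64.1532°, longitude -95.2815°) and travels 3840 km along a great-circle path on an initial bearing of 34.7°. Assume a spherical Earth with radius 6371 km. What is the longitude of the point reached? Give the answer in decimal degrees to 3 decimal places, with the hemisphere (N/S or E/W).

δ = d/R = 3840/6371 = 0.602731 rad
φ₂ = arcsin(sin φ₁ cos δ + cos φ₁ sin δ cos θ)
   = arcsin(0.89996·0.82379 + 0.43597·0.56689·0.82214) = 70.83398°
λ₂ = λ₁ + atan2(sin θ sin δ cos φ₁, cos δ − sin φ₁ sin φ₂) = 5.30206°

5.302°E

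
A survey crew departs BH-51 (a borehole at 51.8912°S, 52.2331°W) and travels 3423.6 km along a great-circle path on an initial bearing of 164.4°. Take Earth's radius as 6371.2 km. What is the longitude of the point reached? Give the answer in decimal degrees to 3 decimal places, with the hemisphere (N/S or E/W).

δ = d/R = 3423.6/6371.2 = 0.537356 rad
φ₂ = arcsin(sin φ₁ cos δ + cos φ₁ sin δ cos θ)
   = arcsin(-0.78684·0.85907 + 0.61716·0.51187·-0.96316) = -78.58277°
λ₂ = λ₁ + atan2(sin θ sin δ cos φ₁, cos δ − sin φ₁ sin φ₂) = -8.17598°

8.176°W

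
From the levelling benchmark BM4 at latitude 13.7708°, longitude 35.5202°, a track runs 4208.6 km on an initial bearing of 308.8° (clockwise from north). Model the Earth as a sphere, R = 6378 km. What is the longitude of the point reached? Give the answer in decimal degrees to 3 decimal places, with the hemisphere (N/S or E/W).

0.268°E

δ = d/R = 4208.6/6378 = 0.659862 rad
φ₂ = arcsin(sin φ₁ cos δ + cos φ₁ sin δ cos θ)
   = arcsin(0.23804·0.79008 + 0.97126·0.61301·0.62660) = 34.13472°
λ₂ = λ₁ + atan2(sin θ sin δ cos φ₁, cos δ − sin φ₁ sin φ₂) = 0.26805°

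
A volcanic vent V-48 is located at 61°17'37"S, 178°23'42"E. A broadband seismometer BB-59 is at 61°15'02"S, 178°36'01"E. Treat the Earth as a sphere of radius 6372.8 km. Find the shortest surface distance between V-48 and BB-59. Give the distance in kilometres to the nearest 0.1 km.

V-48: φ = -61.29361°, λ = +178.39500°
BB-59: φ = -61.25056°, λ = +178.60028°
Δφ = 0.0431°,  Δλ = 0.2053°
a = sin²(Δφ/2) + cos φ₁ cos φ₂ sin²(Δλ/2) = 0.000001
c = 2·arcsin(√a) = 0.001879 rad = 0.1077°
d = R·c = 6372.8 × 0.001879 = 12.0 km

12.0 km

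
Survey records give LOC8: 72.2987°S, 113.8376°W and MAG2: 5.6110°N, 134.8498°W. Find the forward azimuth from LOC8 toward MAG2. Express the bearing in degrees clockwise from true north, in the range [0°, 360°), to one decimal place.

338.7°

Δλ = -21.0122°
y = sin Δλ · cos φ₂ = -0.356849
x = cos φ₁ sin φ₂ − sin φ₁ cos φ₂ cos Δλ = 0.914775
θ = atan2(y, x) = -21.3105° → 338.6895° (mod 360°)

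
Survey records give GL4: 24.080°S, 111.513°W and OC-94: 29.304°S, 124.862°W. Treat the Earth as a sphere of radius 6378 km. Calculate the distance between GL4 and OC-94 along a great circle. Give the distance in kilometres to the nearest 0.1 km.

1448.1 km

Δφ = -5.2240°,  Δλ = -13.3490°
a = sin²(Δφ/2) + cos φ₁ cos φ₂ sin²(Δλ/2) = 0.012832
c = 2·arcsin(√a) = 0.227045 rad = 13.0087°
d = R·c = 6378 × 0.227045 = 1448.1 km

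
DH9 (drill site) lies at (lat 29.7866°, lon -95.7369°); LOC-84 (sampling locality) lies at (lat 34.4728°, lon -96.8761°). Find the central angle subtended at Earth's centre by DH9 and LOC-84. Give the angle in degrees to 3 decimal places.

4.784°

Δφ = 4.6862°,  Δλ = -1.1392°
a = sin²(Δφ/2) + cos φ₁ cos φ₂ sin²(Δλ/2) = 0.001742
c = 2·arcsin(√a) = 0.083503 rad = 4.7844°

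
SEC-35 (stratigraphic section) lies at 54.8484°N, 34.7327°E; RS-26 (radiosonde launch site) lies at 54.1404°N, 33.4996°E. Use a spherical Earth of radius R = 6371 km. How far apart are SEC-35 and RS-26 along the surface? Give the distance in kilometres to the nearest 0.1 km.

112.0 km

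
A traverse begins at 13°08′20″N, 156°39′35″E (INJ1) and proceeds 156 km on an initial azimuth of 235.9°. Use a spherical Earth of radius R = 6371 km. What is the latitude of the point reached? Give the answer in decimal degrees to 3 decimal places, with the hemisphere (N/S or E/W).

12.350°N

INJ1: φ = +13.13889°, λ = +156.65972°
δ = d/R = 156/6371 = 0.024486 rad
φ₂ = arcsin(sin φ₁ cos δ + cos φ₁ sin δ cos θ)
   = arcsin(0.22731·0.99970 + 0.97382·0.02448·-0.56064) = 12.34966°
λ₂ = λ₁ + atan2(sin θ sin δ cos φ₁, cos δ − sin φ₁ sin φ₂) = 155.47052°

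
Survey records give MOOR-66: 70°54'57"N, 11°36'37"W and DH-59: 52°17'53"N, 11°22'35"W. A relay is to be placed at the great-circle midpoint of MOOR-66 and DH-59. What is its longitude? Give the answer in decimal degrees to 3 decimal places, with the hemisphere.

MOOR-66: φ = +70.91583°, λ = -11.61028°
DH-59: φ = +52.29806°, λ = -11.37639°
Bx = cos φ₂ cos Δλ = 0.611549,  By = cos φ₂ sin Δλ = 0.002496
φₘ = atan2(sin φ₁ + sin φ₂, √((cos φ₁ + Bx)² + By²)) = 61.60699°
λₘ = λ₁ + atan2(By, cos φ₁ + Bx) = -11.45787°

11.458°W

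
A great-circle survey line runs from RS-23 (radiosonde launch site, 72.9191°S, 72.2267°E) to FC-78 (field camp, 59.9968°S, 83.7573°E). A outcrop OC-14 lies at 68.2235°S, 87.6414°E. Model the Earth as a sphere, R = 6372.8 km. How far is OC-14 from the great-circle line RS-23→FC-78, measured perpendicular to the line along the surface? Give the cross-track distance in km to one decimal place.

383.2 km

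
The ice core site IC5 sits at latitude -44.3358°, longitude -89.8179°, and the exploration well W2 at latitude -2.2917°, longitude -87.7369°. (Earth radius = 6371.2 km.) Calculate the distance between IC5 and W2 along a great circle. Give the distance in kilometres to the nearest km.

4680 km

Δφ = 42.0441°,  Δλ = 2.0810°
a = sin²(Δφ/2) + cos φ₁ cos φ₂ sin²(Δλ/2) = 0.128921
c = 2·arcsin(√a) = 0.734512 rad = 42.0844°
d = R·c = 6371.2 × 0.734512 = 4679.7 km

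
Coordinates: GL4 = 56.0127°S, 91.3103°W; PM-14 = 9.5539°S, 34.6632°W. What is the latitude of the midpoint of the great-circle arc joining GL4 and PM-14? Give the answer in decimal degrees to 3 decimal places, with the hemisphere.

35.891°S

Bx = cos φ₂ cos Δλ = 0.542169,  By = cos φ₂ sin Δλ = 0.823714
φₘ = atan2(sin φ₁ + sin φ₂, √((cos φ₁ + Bx)² + By²)) = -35.89121°
λₘ = λ₁ + atan2(By, cos φ₁ + Bx) = -54.51269°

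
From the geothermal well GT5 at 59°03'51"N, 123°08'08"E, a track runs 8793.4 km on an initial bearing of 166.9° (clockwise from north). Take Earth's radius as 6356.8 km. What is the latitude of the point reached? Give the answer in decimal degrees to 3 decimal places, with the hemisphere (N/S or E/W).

19.393°S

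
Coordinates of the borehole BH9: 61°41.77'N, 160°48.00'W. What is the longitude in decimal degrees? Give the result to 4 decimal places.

160° + 48.00′/60 = 160 + 0.80000 = 160.8000°

160.8000°W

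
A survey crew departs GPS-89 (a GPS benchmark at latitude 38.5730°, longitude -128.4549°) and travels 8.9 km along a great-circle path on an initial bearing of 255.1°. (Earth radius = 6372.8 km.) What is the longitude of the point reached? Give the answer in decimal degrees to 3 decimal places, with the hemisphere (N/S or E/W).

128.554°W

δ = d/R = 8.9/6372.8 = 0.001397 rad
φ₂ = arcsin(sin φ₁ cos δ + cos φ₁ sin δ cos θ)
   = arcsin(0.62351·1.00000 + 0.78181·0.00140·-0.25713) = 38.55238°
λ₂ = λ₁ + atan2(sin θ sin δ cos φ₁, cos δ − sin φ₁ sin φ₂) = -128.55378°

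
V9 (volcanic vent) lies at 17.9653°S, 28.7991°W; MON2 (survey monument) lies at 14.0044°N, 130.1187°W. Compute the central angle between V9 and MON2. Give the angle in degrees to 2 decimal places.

Δφ = 31.9697°,  Δλ = -101.3196°
a = sin²(Δφ/2) + cos φ₁ cos φ₂ sin²(Δλ/2) = 0.627902
c = 2·arcsin(√a) = 1.829475 rad = 104.8212°

104.82°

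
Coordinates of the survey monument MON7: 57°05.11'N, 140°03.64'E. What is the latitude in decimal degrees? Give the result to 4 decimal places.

57° + 5.11′/60 = 57 + 0.08517 = 57.0852°

57.0852°N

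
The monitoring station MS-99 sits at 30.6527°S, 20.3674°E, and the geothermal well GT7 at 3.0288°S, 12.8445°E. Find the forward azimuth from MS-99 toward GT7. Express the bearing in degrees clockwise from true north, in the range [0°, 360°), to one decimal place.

Δλ = -7.5229°
y = sin Δλ · cos φ₂ = -0.130740
x = cos φ₁ sin φ₂ − sin φ₁ cos φ₂ cos Δλ = 0.459283
θ = atan2(y, x) = -15.8895° → 344.1105° (mod 360°)

344.1°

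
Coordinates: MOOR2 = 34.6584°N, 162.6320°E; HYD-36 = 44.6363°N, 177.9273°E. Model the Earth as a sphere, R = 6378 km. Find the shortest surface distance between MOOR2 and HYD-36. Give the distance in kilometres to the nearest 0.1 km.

Δφ = 9.9779°,  Δλ = 15.2953°
a = sin²(Δφ/2) + cos φ₁ cos φ₂ sin²(Δλ/2) = 0.017929
c = 2·arcsin(√a) = 0.268604 rad = 15.3899°
d = R·c = 6378 × 0.268604 = 1713.2 km

1713.2 km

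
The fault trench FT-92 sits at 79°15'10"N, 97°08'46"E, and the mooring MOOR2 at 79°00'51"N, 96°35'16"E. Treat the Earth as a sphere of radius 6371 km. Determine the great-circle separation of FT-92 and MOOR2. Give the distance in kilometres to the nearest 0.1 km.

FT-92: φ = +79.25278°, λ = +97.14611°
MOOR2: φ = +79.01417°, λ = +96.58778°
Δφ = -0.2386°,  Δλ = -0.5583°
a = sin²(Δφ/2) + cos φ₁ cos φ₂ sin²(Δλ/2) = 0.000005
c = 2·arcsin(√a) = 0.004552 rad = 0.2608°
d = R·c = 6371 × 0.004552 = 29.0 km

29.0 km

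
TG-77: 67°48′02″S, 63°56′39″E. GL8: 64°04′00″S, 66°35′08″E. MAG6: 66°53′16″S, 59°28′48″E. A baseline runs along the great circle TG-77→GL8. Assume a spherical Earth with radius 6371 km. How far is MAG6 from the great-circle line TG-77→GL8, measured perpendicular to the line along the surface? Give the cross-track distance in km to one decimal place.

214.0 km

TG-77: φ = -67.80056°, λ = +63.94417°
GL8: φ = -64.06667°, λ = +66.58556°
MAG6: φ = -66.88778°, λ = +59.48000°
δ₁₃ = central angle TG-77→MAG6 = 0.033968 rad  (haversine)
θ₁₃ = bearing TG-77→MAG6 = 295.888°,  θ₁₂ = bearing TG-77→GL8 = 17.304°
dₓₜ = R·arcsin(sin δ₁₃ · sin(θ₁₃ − θ₁₂)) = 6371·arcsin(0.03396·sin(278.584°)) = -213.982 km
|dₓₜ| = 213.982 km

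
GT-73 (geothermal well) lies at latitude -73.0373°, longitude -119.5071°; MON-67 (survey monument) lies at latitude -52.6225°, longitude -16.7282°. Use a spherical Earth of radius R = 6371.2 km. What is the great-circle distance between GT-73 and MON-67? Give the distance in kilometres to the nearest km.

4878 km

Δφ = 20.4148°,  Δλ = 102.7789°
a = sin²(Δφ/2) + cos φ₁ cos φ₂ sin²(Δλ/2) = 0.139547
c = 2·arcsin(√a) = 0.765687 rad = 43.8706°
d = R·c = 6371.2 × 0.765687 = 4878.3 km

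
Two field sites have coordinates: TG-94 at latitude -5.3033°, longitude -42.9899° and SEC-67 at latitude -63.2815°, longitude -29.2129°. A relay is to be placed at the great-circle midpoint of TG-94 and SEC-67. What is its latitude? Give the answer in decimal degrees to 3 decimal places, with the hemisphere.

34.458°S

Bx = cos φ₂ cos Δλ = 0.436672,  By = cos φ₂ sin Δλ = 0.107071
φₘ = atan2(sin φ₁ + sin φ₂, √((cos φ₁ + Bx)² + By²)) = -34.45805°
λₘ = λ₁ + atan2(By, cos φ₁ + Bx) = -38.71500°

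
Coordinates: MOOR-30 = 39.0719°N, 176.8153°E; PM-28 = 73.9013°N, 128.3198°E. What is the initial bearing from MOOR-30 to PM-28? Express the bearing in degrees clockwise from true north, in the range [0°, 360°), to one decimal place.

341.8°

Δλ = -48.4955°
y = sin Δλ · cos φ₂ = -0.207666
x = cos φ₁ sin φ₂ − sin φ₁ cos φ₂ cos Δλ = 0.630091
θ = atan2(y, x) = -18.2412° → 341.7588° (mod 360°)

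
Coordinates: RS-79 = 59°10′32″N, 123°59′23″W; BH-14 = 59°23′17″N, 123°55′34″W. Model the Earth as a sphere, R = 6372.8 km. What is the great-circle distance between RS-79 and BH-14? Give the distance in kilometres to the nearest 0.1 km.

23.9 km

RS-79: φ = +59.17556°, λ = -123.98972°
BH-14: φ = +59.38806°, λ = -123.92611°
Δφ = 0.2125°,  Δλ = 0.0636°
a = sin²(Δφ/2) + cos φ₁ cos φ₂ sin²(Δλ/2) = 0.000004
c = 2·arcsin(√a) = 0.003752 rad = 0.2150°
d = R·c = 6372.8 × 0.003752 = 23.9 km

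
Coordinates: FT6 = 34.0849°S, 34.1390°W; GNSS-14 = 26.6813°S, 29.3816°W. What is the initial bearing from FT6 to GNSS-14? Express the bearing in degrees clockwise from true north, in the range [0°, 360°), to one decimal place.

30.2°

Δλ = 4.7574°
y = sin Δλ · cos φ₂ = 0.074106
x = cos φ₁ sin φ₂ − sin φ₁ cos φ₂ cos Δλ = 0.127133
θ = atan2(y, x) = 30.2379° → 30.2379° (mod 360°)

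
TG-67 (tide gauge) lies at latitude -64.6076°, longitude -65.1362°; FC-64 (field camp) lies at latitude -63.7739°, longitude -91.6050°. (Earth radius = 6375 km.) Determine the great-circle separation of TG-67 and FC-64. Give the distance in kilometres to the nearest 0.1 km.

1276.2 km

Δφ = 0.8337°,  Δλ = -26.4688°
a = sin²(Δφ/2) + cos φ₁ cos φ₂ sin²(Δλ/2) = 0.009985
c = 2·arcsin(√a) = 0.200183 rad = 11.4696°
d = R·c = 6375 × 0.200183 = 1276.2 km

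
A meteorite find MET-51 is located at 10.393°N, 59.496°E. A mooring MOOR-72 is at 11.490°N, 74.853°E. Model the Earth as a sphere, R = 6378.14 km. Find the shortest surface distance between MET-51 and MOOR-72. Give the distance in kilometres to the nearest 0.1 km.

1682.7 km

Δφ = 1.0970°,  Δλ = 15.3570°
a = sin²(Δφ/2) + cos φ₁ cos φ₂ sin²(Δλ/2) = 0.017300
c = 2·arcsin(√a) = 0.263820 rad = 15.1158°
d = R·c = 6378.14 × 0.263820 = 1682.7 km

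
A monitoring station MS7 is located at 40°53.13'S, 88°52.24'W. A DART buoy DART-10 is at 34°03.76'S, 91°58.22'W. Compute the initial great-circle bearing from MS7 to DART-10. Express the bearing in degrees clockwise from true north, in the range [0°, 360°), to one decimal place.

MS7: φ = -40.88550°, λ = -88.87067°
DART-10: φ = -34.06267°, λ = -91.97033°
Δλ = -3.0997°
y = sin Δλ · cos φ₂ = -0.044795
x = cos φ₁ sin φ₂ − sin φ₁ cos φ₂ cos Δλ = 0.118006
θ = atan2(y, x) = -20.7869° → 339.2131° (mod 360°)

339.2°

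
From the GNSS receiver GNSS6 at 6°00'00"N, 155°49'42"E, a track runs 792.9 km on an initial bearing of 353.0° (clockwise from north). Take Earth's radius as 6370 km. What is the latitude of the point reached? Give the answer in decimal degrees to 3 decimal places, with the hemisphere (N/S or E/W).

GNSS6: φ = +6.00000°, λ = +155.82833°
δ = d/R = 792.9/6370 = 0.124474 rad
φ₂ = arcsin(sin φ₁ cos δ + cos φ₁ sin δ cos θ)
   = arcsin(0.10453·0.99226 + 0.99452·0.12415·0.99255) = 13.07770°
λ₂ = λ₁ + atan2(sin θ sin δ cos φ₁, cos δ − sin φ₁ sin φ₂) = 154.93830°

13.078°N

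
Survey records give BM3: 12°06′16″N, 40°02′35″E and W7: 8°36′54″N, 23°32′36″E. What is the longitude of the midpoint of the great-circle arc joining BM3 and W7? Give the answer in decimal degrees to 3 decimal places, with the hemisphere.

31.747°E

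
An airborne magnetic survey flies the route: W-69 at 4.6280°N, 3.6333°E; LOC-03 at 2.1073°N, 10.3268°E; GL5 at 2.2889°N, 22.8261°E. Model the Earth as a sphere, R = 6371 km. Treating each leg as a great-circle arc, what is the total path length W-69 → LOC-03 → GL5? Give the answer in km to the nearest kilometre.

W-69→LOC-03: c = 0.124635 rad, d = 794.05 km
LOC-03→GL5: c = 0.218016 rad, d = 1388.98 km
Total = 794.05 + 1388.98 = 2183.03 km

2183 km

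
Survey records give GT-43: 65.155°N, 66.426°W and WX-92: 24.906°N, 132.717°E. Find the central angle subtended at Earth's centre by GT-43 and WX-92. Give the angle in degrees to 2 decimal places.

88.73°

Δφ = -40.2490°,  Δλ = -160.8570°
a = sin²(Δφ/2) + cos φ₁ cos φ₂ sin²(Δλ/2) = 0.488931
c = 2·arcsin(√a) = 1.548657 rad = 88.7315°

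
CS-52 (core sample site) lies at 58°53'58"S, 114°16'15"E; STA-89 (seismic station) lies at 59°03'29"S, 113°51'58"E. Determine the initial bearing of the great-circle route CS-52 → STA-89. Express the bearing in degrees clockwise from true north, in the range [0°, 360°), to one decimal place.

CS-52: φ = -58.89944°, λ = +114.27083°
STA-89: φ = -59.05806°, λ = +113.86611°
Δλ = -0.4047°
y = sin Δλ · cos φ₂ = -0.003632
x = cos φ₁ sin φ₂ − sin φ₁ cos φ₂ cos Δλ = -0.002779
θ = atan2(y, x) = -127.4244° → 232.5756° (mod 360°)

232.6°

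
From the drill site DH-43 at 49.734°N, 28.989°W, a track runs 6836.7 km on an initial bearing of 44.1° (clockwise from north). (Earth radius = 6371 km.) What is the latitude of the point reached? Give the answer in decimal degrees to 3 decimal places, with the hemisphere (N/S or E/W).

50.545°N

δ = d/R = 6836.7/6371 = 1.073097 rad
φ₂ = arcsin(sin φ₁ cos δ + cos φ₁ sin δ cos θ)
   = arcsin(0.76305·0.47741 + 0.64634·0.87868·0.71813) = 50.54531°
λ₂ = λ₁ + atan2(sin θ sin δ cos φ₁, cos δ − sin φ₁ sin φ₂) = 76.80162°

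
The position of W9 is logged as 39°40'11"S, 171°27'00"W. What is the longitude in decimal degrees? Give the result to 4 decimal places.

171.4500°W

171° + 27′/60 + 0″/3600 = 171 + 0.45000 + 0.00000 = 171.4500°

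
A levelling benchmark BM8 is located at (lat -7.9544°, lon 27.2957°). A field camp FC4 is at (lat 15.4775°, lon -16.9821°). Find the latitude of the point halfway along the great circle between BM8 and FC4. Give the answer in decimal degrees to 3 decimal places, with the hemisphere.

4.060°N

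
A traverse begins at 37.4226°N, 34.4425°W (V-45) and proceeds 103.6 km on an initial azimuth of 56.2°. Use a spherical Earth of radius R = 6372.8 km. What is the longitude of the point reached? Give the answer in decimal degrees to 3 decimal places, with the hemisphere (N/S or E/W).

δ = d/R = 103.6/6372.8 = 0.016257 rad
φ₂ = arcsin(sin φ₁ cos δ + cos φ₁ sin δ cos θ)
   = arcsin(0.60769·0.99987 + 0.79417·0.01626·0.55630) = 37.93671°
λ₂ = λ₁ + atan2(sin θ sin δ cos φ₁, cos δ − sin φ₁ sin φ₂) = -33.46111°

33.461°W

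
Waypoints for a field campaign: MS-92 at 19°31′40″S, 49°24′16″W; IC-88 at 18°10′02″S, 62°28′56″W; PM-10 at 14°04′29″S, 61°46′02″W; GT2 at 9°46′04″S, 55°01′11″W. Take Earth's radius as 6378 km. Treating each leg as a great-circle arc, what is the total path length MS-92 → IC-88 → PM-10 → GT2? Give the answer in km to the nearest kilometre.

2725 km

MS-92: φ = -19.52778°, λ = -49.40444°
IC-88: φ = -18.16722°, λ = -62.48222°
PM-10: φ = -14.07472°, λ = -61.76722°
GT2: φ = -9.76778°, λ = -55.01972°
MS-92→IC-88: c = 0.217258 rad, d = 1385.67 km
IC-88→PM-10: c = 0.072426 rad, d = 461.93 km
PM-10→GT2: c = 0.137550 rad, d = 877.29 km
Total = 1385.67 + 461.93 + 877.29 = 2724.89 km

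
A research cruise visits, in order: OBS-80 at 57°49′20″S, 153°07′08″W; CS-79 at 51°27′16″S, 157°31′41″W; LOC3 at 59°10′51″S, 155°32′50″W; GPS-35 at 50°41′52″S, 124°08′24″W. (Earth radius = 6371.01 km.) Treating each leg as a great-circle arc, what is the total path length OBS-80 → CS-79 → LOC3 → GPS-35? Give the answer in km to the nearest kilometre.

3820 km

OBS-80: φ = -57.82222°, λ = -153.11889°
CS-79: φ = -51.45444°, λ = -157.52806°
LOC3: φ = -59.18083°, λ = -155.54722°
GPS-35: φ = -50.69778°, λ = -124.14000°
OBS-80→CS-79: c = 0.119668 rad, d = 762.41 km
CS-79→LOC3: c = 0.136263 rad, d = 868.13 km
LOC3→GPS-35: c = 0.343703 rad, d = 2189.74 km
Total = 762.41 + 868.13 + 2189.74 = 3820.27 km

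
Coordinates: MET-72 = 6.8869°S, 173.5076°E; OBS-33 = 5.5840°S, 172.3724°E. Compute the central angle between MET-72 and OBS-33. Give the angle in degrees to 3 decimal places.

Δφ = 1.3029°,  Δλ = -1.1352°
a = sin²(Δφ/2) + cos φ₁ cos φ₂ sin²(Δλ/2) = 0.000226
c = 2·arcsin(√a) = 0.030083 rad = 1.7236°

1.724°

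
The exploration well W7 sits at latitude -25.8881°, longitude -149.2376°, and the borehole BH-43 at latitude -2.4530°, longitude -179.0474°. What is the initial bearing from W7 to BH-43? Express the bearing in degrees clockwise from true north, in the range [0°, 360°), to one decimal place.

Δλ = -29.8098°
y = sin Δλ · cos φ₂ = -0.496667
x = cos φ₁ sin φ₂ − sin φ₁ cos φ₂ cos Δλ = 0.339990
θ = atan2(y, x) = -55.6066° → 304.3934° (mod 360°)

304.4°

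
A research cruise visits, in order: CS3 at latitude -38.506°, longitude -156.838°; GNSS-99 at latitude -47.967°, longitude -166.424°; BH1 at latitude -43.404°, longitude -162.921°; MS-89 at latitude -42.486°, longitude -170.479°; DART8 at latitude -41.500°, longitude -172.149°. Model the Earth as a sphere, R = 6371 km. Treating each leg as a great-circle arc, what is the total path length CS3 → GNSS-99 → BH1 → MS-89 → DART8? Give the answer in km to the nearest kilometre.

2681 km

CS3→GNSS-99: c = 0.204899 rad, d = 1305.41 km
GNSS-99→BH1: c = 0.090346 rad, d = 575.59 km
BH1→MS-89: c = 0.097845 rad, d = 623.37 km
MS-89→DART8: c = 0.027665 rad, d = 176.26 km
Total = 1305.41 + 575.59 + 623.37 + 176.26 = 2680.63 km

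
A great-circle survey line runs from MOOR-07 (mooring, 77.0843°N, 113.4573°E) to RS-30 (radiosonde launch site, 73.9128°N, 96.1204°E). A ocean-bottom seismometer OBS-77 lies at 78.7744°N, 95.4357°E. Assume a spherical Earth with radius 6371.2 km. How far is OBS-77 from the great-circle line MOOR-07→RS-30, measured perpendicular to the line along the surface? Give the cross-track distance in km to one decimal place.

δ₁₃ = central angle MOOR-07→OBS-77 = 0.071706 rad  (haversine)
θ₁₃ = bearing MOOR-07→OBS-77 = 302.793°,  θ₁₂ = bearing MOOR-07→RS-30 = 242.462°
dₓₜ = R·arcsin(sin δ₁₃ · sin(θ₁₃ − θ₁₂)) = 6371.2·arcsin(0.07164·sin(60.331°)) = 396.874 km
|dₓₜ| = 396.874 km

396.9 km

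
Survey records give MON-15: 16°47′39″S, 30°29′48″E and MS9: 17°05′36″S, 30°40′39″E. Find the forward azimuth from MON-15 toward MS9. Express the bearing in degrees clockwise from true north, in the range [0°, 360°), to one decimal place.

MON-15: φ = -16.79417°, λ = +30.49667°
MS9: φ = -17.09333°, λ = +30.67750°
Δλ = 0.1808°
y = sin Δλ · cos φ₂ = 0.003017
x = cos φ₁ sin φ₂ − sin φ₁ cos φ₂ cos Δλ = -0.005223
θ = atan2(y, x) = 149.9890° → 149.9890° (mod 360°)

150.0°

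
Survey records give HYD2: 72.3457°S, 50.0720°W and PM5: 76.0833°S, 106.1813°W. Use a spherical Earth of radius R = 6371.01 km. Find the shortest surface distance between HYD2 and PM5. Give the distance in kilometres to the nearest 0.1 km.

1675.8 km

Δφ = -3.7376°,  Δλ = -56.1093°
a = sin²(Δφ/2) + cos φ₁ cos φ₂ sin²(Δλ/2) = 0.017198
c = 2·arcsin(√a) = 0.263036 rad = 15.0709°
d = R·c = 6371.01 × 0.263036 = 1675.8 km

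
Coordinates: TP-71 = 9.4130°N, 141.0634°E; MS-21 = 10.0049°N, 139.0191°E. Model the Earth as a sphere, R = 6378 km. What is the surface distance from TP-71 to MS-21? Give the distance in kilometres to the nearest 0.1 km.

Δφ = 0.5919°,  Δλ = -2.0443°
a = sin²(Δφ/2) + cos φ₁ cos φ₂ sin²(Δλ/2) = 0.000336
c = 2·arcsin(√a) = 0.036654 rad = 2.1001°
d = R·c = 6378 × 0.036654 = 233.8 km

233.8 km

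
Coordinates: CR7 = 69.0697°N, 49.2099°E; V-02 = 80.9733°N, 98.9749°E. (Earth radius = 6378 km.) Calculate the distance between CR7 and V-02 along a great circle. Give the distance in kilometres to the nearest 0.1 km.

Δφ = 11.9036°,  Δλ = 49.7650°
a = sin²(Δφ/2) + cos φ₁ cos φ₂ sin²(Δλ/2) = 0.020675
c = 2·arcsin(√a) = 0.288573 rad = 16.5340°
d = R·c = 6378 × 0.288573 = 1840.5 km

1840.5 km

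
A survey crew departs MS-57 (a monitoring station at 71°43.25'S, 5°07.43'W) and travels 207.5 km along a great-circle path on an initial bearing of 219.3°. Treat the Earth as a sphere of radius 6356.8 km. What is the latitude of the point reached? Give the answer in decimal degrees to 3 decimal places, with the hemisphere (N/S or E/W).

73.128°S

MS-57: φ = -71.72083°, λ = -5.12383°
δ = d/R = 207.5/6356.8 = 0.032642 rad
φ₂ = arcsin(sin φ₁ cos δ + cos φ₁ sin δ cos θ)
   = arcsin(-0.94954·0.99947 + 0.31365·0.03264·-0.77384) = -73.12790°
λ₂ = λ₁ + atan2(sin θ sin δ cos φ₁, cos δ − sin φ₁ sin φ₂) = -9.20803°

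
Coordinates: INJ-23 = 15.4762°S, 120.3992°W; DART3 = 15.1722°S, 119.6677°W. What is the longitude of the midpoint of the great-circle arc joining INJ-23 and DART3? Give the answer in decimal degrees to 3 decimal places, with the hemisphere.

Bx = cos φ₂ cos Δλ = 0.965065,  By = cos φ₂ sin Δλ = 0.012322
φₘ = atan2(sin φ₁ + sin φ₂, √((cos φ₁ + Bx)² + By²)) = -15.32450°
λₘ = λ₁ + atan2(By, cos φ₁ + Bx) = -120.03318°

120.033°W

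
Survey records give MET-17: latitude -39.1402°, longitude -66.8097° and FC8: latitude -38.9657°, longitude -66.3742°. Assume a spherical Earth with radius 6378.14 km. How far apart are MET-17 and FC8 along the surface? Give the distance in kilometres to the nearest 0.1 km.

Δφ = 0.1745°,  Δλ = 0.4355°
a = sin²(Δφ/2) + cos φ₁ cos φ₂ sin²(Δλ/2) = 0.000011
c = 2·arcsin(√a) = 0.006642 rad = 0.3806°
d = R·c = 6378.14 × 0.006642 = 42.4 km

42.4 km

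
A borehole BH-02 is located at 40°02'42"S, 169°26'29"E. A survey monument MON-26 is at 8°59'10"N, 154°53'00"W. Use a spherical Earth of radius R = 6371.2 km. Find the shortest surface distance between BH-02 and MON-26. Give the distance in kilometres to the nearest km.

6570 km

BH-02: φ = -40.04500°, λ = +169.44139°
MON-26: φ = +8.98611°, λ = -154.88333°
Δφ = 49.0311°,  Δλ = 35.6753°
a = sin²(Δφ/2) + cos φ₁ cos φ₂ sin²(Δλ/2) = 0.243126
c = 2·arcsin(√a) = 1.031249 rad = 59.0862°
d = R·c = 6371.2 × 1.031249 = 6570.3 km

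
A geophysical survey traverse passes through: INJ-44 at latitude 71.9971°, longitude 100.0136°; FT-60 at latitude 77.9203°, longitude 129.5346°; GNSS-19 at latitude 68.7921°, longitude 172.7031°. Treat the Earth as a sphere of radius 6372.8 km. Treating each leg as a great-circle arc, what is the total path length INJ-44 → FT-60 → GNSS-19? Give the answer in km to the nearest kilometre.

INJ-44→FT-60: c = 0.165936 rad, d = 1057.48 km
FT-60→GNSS-19: c = 0.258220 rad, d = 1645.59 km
Total = 1057.48 + 1645.59 = 2703.06 km

2703 km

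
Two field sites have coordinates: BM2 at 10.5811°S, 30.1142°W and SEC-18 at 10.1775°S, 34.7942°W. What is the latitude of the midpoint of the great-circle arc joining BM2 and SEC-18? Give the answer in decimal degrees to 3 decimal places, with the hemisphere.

10.388°S

Bx = cos φ₂ cos Δλ = 0.980983,  By = cos φ₂ sin Δλ = -0.080307
φₘ = atan2(sin φ₁ + sin φ₂, √((cos φ₁ + Bx)² + By²)) = -10.38777°
λₘ = λ₁ + atan2(By, cos φ₁ + Bx) = -32.45571°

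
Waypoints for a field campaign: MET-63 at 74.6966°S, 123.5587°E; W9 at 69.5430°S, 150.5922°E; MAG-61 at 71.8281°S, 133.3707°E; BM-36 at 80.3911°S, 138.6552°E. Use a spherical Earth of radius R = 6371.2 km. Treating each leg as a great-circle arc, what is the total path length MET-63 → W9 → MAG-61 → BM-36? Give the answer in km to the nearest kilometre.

2713 km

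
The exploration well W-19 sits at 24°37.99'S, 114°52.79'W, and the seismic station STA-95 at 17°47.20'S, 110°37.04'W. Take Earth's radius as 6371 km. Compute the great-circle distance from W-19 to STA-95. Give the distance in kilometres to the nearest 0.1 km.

W-19: φ = -24.63317°, λ = -114.87983°
STA-95: φ = -17.78667°, λ = -110.61733°
Δφ = 6.8465°,  Δλ = 4.2625°
a = sin²(Δφ/2) + cos φ₁ cos φ₂ sin²(Δλ/2) = 0.004763
c = 2·arcsin(√a) = 0.138132 rad = 7.9144°
d = R·c = 6371 × 0.138132 = 880.0 km

880.0 km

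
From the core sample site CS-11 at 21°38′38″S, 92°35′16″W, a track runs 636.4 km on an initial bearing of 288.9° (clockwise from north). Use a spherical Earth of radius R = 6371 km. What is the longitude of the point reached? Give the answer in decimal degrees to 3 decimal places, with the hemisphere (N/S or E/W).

CS-11: φ = -21.64389°, λ = -92.58778°
δ = d/R = 636.4/6371 = 0.099890 rad
φ₂ = arcsin(sin φ₁ cos δ + cos φ₁ sin δ cos θ)
   = arcsin(-0.36884·0.99502 + 0.92949·0.09972·0.32392) = -19.69257°
λ₂ = λ₁ + atan2(sin θ sin δ cos φ₁, cos δ − sin φ₁ sin φ₂) = -98.33894°

98.339°W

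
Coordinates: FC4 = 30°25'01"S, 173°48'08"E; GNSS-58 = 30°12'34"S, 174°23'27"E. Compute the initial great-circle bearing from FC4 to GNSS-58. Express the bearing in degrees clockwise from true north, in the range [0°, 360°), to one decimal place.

FC4: φ = -30.41694°, λ = +173.80222°
GNSS-58: φ = -30.20944°, λ = +174.39083°
Δλ = 0.5886°
y = sin Δλ · cos φ₂ = 0.008878
x = cos φ₁ sin φ₂ − sin φ₁ cos φ₂ cos Δλ = 0.003598
θ = atan2(y, x) = 67.9358° → 67.9358° (mod 360°)

67.9°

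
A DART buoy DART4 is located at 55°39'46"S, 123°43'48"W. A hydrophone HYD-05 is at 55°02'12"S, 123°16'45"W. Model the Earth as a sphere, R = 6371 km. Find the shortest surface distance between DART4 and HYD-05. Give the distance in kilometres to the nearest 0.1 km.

DART4: φ = -55.66278°, λ = -123.73000°
HYD-05: φ = -55.03667°, λ = -123.27917°
Δφ = 0.6261°,  Δλ = 0.4508°
a = sin²(Δφ/2) + cos φ₁ cos φ₂ sin²(Δλ/2) = 0.000035
c = 2·arcsin(√a) = 0.011808 rad = 0.6765°
d = R·c = 6371 × 0.011808 = 75.2 km

75.2 km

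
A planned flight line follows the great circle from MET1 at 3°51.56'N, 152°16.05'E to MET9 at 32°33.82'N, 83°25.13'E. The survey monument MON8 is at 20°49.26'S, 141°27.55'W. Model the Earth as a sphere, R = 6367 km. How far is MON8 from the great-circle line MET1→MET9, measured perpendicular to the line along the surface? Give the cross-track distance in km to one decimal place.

974.2 km

MET1: φ = +3.85933°, λ = +152.26750°
MET9: φ = +32.56367°, λ = +83.41883°
MON8: φ = -20.82100°, λ = -141.45917°
δ₁₃ = central angle MET1→MON8 = 1.211816 rad  (haversine)
θ₁₃ = bearing MET1→MON8 = 113.943°,  θ₁₂ = bearing MET1→MET9 = 303.312°
dₓₜ = R·arcsin(sin δ₁₃ · sin(θ₁₃ − θ₁₂)) = 6367·arcsin(0.93626·sin(-189.369°)) = 974.208 km
|dₓₜ| = 974.208 km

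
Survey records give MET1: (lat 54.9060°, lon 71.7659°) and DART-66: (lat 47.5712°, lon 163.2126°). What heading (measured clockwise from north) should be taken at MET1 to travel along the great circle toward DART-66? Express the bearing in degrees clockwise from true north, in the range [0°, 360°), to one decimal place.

57.0°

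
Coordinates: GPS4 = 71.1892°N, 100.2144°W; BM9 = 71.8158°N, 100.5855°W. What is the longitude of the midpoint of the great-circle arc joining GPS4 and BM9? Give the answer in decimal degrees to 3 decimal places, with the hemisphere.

100.397°W

Bx = cos φ₂ cos Δλ = 0.312066,  By = cos φ₂ sin Δλ = -0.002021
φₘ = atan2(sin φ₁ + sin φ₂, √((cos φ₁ + Bx)² + By²)) = 71.50259°
λₘ = λ₁ + atan2(By, cos φ₁ + Bx) = -100.39692°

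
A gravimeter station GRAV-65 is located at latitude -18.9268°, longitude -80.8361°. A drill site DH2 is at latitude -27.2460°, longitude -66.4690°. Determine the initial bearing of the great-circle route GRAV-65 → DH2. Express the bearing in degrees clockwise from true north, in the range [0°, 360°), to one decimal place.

124.9°

Δλ = 14.3671°
y = sin Δλ · cos φ₂ = 0.220603
x = cos φ₁ sin φ₂ − sin φ₁ cos φ₂ cos Δλ = -0.153706
θ = atan2(y, x) = 124.8671° → 124.8671° (mod 360°)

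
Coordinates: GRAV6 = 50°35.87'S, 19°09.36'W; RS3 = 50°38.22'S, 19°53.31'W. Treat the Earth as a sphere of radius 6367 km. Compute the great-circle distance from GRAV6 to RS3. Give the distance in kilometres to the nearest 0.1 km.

51.8 km

GRAV6: φ = -50.59783°, λ = -19.15600°
RS3: φ = -50.63700°, λ = -19.88850°
Δφ = -0.0392°,  Δλ = -0.7325°
a = sin²(Δφ/2) + cos φ₁ cos φ₂ sin²(Δλ/2) = 0.000017
c = 2·arcsin(√a) = 0.008140 rad = 0.4664°
d = R·c = 6367 × 0.008140 = 51.8 km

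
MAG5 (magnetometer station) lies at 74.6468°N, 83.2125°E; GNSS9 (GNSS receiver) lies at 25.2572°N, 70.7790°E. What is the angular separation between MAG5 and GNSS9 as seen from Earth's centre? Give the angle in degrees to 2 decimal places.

49.81°

Δφ = -49.3896°,  Δλ = -12.4335°
a = sin²(Δφ/2) + cos φ₁ cos φ₂ sin²(Δλ/2) = 0.177352
c = 2·arcsin(√a) = 0.869386 rad = 49.8121°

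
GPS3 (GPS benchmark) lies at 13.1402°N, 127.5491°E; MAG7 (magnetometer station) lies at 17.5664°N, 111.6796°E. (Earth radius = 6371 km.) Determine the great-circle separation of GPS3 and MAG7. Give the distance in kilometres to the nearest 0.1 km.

1770.5 km

Δφ = 4.4262°,  Δλ = -15.8695°
a = sin²(Δφ/2) + cos φ₁ cos φ₂ sin²(Δλ/2) = 0.019183
c = 2·arcsin(√a) = 0.277901 rad = 15.9226°
d = R·c = 6371 × 0.277901 = 1770.5 km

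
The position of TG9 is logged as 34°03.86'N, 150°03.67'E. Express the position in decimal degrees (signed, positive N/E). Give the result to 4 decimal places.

+34.0643°, +150.0612°

lat: 34.0643° N → +34.0643°
lon: 150.0612° E → +150.0612°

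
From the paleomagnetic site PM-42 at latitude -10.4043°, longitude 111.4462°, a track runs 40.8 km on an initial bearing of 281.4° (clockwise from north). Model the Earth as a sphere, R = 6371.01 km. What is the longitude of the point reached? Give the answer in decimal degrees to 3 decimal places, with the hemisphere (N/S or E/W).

111.081°E

δ = d/R = 40.8/6371.01 = 0.006404 rad
φ₂ = arcsin(sin φ₁ cos δ + cos φ₁ sin δ cos θ)
   = arcsin(-0.18059·0.99998 + 0.98356·0.00640·0.19766) = -10.33157°
λ₂ = λ₁ + atan2(sin θ sin δ cos φ₁, cos δ − sin φ₁ sin φ₂) = 111.08059°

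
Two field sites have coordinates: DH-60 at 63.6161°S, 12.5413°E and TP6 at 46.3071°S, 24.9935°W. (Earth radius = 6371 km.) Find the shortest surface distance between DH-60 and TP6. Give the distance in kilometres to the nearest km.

Δφ = 17.3090°,  Δλ = -37.5348°
a = sin²(Δφ/2) + cos φ₁ cos φ₂ sin²(Δλ/2) = 0.054418
c = 2·arcsin(√a) = 0.470890 rad = 26.9800°
d = R·c = 6371 × 0.470890 = 3000.0 km

3000 km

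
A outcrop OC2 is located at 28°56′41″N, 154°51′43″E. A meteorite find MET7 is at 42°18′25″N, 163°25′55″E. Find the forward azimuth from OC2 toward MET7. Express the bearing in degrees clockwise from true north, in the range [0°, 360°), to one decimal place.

OC2: φ = +28.94472°, λ = +154.86194°
MET7: φ = +42.30694°, λ = +163.43194°
Δλ = 8.5700°
y = sin Δλ · cos φ₂ = 0.110206
x = cos φ₁ sin φ₂ − sin φ₁ cos φ₂ cos Δλ = 0.235103
θ = atan2(y, x) = 25.1151° → 25.1151° (mod 360°)

25.1°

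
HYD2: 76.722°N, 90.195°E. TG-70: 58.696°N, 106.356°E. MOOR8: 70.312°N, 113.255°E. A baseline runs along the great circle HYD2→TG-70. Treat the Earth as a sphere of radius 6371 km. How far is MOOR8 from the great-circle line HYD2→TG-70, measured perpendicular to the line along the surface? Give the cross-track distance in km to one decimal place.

509.3 km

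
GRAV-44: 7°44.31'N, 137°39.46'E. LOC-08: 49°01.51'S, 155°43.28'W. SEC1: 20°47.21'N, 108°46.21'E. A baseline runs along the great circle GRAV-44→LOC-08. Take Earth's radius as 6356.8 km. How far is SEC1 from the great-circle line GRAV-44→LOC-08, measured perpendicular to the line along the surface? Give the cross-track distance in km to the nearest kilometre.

GRAV-44: φ = +7.73850°, λ = +137.65767°
LOC-08: φ = -49.02517°, λ = -155.72133°
SEC1: φ = +20.78683°, λ = +108.77017°
δ₁₃ = central angle GRAV-44→SEC1 = 0.537661 rad  (haversine)
θ₁₃ = bearing GRAV-44→SEC1 = 298.128°,  θ₁₂ = bearing GRAV-44→LOC-08 = 142.456°
dₓₜ = R·arcsin(sin δ₁₃ · sin(θ₁₃ − θ₁₂)) = 6356.8·arcsin(0.51213·sin(155.672°)) = 1351.309 km
|dₓₜ| = 1351.309 km

1351 km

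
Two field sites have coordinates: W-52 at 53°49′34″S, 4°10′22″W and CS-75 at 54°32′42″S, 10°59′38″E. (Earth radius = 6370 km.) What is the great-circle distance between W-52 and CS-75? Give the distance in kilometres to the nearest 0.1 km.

988.0 km

W-52: φ = -53.82611°, λ = -4.17278°
CS-75: φ = -54.54500°, λ = +10.99389°
Δφ = -0.7189°,  Δλ = 15.1667°
a = sin²(Δφ/2) + cos φ₁ cos φ₂ sin²(Δλ/2) = 0.006002
c = 2·arcsin(√a) = 0.155101 rad = 8.8866°
d = R·c = 6370 × 0.155101 = 988.0 km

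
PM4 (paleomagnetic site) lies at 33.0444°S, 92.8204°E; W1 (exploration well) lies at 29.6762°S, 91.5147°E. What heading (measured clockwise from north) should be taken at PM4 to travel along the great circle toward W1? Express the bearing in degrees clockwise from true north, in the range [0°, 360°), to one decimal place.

341.3°

Δλ = -1.3057°
y = sin Δλ · cos φ₂ = -0.019798
x = cos φ₁ sin φ₂ − sin φ₁ cos φ₂ cos Δλ = 0.058629
θ = atan2(y, x) = -18.6589° → 341.3411° (mod 360°)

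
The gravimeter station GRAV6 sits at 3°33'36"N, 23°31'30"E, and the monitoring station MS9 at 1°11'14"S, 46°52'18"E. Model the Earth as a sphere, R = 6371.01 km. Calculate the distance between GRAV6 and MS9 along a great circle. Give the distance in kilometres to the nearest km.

GRAV6: φ = +3.56000°, λ = +23.52500°
MS9: φ = -1.18722°, λ = +46.87167°
Δφ = -4.7472°,  Δλ = 23.3467°
a = sin²(Δφ/2) + cos φ₁ cos φ₂ sin²(Δλ/2) = 0.042566
c = 2·arcsin(√a) = 0.415613 rad = 23.8129°
d = R·c = 6371.01 × 0.415613 = 2647.9 km

2648 km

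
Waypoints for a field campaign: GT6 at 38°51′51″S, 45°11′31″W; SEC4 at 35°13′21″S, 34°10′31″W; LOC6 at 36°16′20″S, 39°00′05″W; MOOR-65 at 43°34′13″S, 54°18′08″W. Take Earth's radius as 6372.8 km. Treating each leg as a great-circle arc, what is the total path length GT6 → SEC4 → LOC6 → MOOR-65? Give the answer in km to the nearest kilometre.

GT6: φ = -38.86417°, λ = -45.19194°
SEC4: φ = -35.22250°, λ = -34.17528°
LOC6: φ = -36.27222°, λ = -39.00139°
MOOR-65: φ = -43.57028°, λ = -54.30222°
GT6→SEC4: c = 0.165968 rad, d = 1057.68 km
SEC4→LOC6: c = 0.070766 rad, d = 450.98 km
LOC6→MOOR-65: c = 0.240607 rad, d = 1533.34 km
Total = 1057.68 + 450.98 + 1533.34 = 3042.00 km

3042 km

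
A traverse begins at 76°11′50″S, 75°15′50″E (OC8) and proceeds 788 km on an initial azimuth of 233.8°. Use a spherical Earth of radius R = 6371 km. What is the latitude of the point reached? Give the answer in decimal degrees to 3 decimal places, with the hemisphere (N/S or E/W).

OC8: φ = -76.19722°, λ = +75.26389°
δ = d/R = 788/6371 = 0.123685 rad
φ₂ = arcsin(sin φ₁ cos δ + cos φ₁ sin δ cos θ)
   = arcsin(-0.97112·0.99236 + 0.23858·0.12337·-0.59061) = -78.83918°
λ₂ = λ₁ + atan2(sin θ sin δ cos φ₁, cos δ − sin φ₁ sin φ₂) = 44.31139°

78.839°S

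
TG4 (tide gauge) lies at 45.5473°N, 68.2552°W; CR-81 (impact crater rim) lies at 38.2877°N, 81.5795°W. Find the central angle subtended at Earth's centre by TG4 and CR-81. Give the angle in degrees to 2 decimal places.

Δφ = -7.2596°,  Δλ = -13.3243°
a = sin²(Δφ/2) + cos φ₁ cos φ₂ sin²(Δλ/2) = 0.011407
c = 2·arcsin(√a) = 0.214011 rad = 12.2619°

12.26°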